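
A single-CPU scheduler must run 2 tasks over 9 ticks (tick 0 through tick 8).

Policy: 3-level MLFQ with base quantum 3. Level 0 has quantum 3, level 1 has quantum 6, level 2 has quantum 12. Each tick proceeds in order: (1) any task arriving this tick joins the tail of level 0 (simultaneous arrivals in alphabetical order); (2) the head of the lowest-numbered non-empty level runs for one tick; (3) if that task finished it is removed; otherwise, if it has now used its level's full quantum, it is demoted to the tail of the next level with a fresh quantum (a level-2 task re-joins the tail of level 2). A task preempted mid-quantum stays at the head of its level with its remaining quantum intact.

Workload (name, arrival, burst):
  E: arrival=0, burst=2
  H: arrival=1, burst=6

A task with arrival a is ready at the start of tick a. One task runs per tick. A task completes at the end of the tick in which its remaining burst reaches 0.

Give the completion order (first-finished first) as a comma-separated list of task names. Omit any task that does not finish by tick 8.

t=0: L0/L1/L2 = E/-/- → run E
t=1: L0/L1/L2 = EH/-/- → run E
t=2: L0/L1/L2 = H/-/- → run H
t=3: L0/L1/L2 = H/-/- → run H
t=4: L0/L1/L2 = H/-/- → run H
t=5: L0/L1/L2 = -/H/- → run H
t=6: L0/L1/L2 = -/H/- → run H
t=7: L0/L1/L2 = -/H/- → run H
t=8: (idle)

completion order = E, H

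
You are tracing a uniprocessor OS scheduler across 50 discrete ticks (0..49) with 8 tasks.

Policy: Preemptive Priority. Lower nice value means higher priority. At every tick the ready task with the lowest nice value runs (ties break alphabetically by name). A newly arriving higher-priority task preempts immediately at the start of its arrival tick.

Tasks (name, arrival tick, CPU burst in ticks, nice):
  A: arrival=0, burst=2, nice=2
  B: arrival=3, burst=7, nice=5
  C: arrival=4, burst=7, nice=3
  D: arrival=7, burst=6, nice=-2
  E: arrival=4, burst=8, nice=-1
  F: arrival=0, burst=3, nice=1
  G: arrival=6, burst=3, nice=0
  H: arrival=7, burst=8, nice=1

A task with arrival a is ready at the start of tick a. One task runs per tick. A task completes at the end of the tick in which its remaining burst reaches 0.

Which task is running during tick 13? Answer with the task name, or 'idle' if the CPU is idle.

t=0: ready={A,F} → run F
t=1: ready={A,F} → run F
t=2: ready={A,F} → run F
t=3: ready={A,B} → run A
t=4: ready={A,B,C,E} → run E
t=5: ready={A,B,C,E} → run E
t=6: ready={A,B,C,E,G} → run E
t=7: ready={A,B,C,D,E,G,H} → run D
t=8: ready={A,B,C,D,E,G,H} → run D
t=9: ready={A,B,C,D,E,G,H} → run D
t=10: ready={A,B,C,D,E,G,H} → run D
t=11: ready={A,B,C,D,E,G,H} → run D
t=12: ready={A,B,C,D,E,G,H} → run D
t=13: ready={A,B,C,E,G,H} → run E
t=14: ready={A,B,C,E,G,H} → run E
t=15: ready={A,B,C,E,G,H} → run E
t=16: ready={A,B,C,E,G,H} → run E
t=17: ready={A,B,C,E,G,H} → run E
t=18: ready={A,B,C,G,H} → run G
t=19: ready={A,B,C,G,H} → run G
t=20: ready={A,B,C,G,H} → run G
t=21: ready={A,B,C,H} → run H
t=22: ready={A,B,C,H} → run H
t=23: ready={A,B,C,H} → run H
t=24: ready={A,B,C,H} → run H
t=25: ready={A,B,C,H} → run H
t=26: ready={A,B,C,H} → run H
t=27: ready={A,B,C,H} → run H
t=28: ready={A,B,C,H} → run H
t=29: ready={A,B,C} → run A
t=30: ready={B,C} → run C
t=31: ready={B,C} → run C
t=32: ready={B,C} → run C
t=33: ready={B,C} → run C
t=34: ready={B,C} → run C
t=35: ready={B,C} → run C
t=36: ready={B,C} → run C
t=37: ready={B} → run B
t=38: ready={B} → run B
t=39: ready={B} → run B
t=40: ready={B} → run B
t=41: ready={B} → run B
t=42: ready={B} → run B
t=43: ready={B} → run B
t=44: (idle)
t=45: (idle)
t=46: (idle)
t=47: (idle)
t=48: (idle)
t=49: (idle)

running at tick 13 = E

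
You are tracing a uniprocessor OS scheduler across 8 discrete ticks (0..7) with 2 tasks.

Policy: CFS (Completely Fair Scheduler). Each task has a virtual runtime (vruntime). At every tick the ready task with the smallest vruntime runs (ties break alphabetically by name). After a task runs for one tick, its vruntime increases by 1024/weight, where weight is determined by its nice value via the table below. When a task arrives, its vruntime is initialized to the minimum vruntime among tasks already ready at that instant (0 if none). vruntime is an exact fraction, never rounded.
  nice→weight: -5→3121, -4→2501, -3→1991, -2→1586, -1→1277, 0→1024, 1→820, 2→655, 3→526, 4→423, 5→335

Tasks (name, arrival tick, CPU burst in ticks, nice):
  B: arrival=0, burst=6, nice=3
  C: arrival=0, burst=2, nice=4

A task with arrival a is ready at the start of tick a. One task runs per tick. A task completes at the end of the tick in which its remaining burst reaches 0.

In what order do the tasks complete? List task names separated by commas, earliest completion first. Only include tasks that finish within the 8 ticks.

t=0: vr[B=0 C=0] → run B
t=1: vr[B=512/263 C=0] → run C
t=2: vr[B=512/263 C=1024/423] → run B
t=3: vr[B=1024/263 C=1024/423] → run C
t=4: vr[B=1024/263] → run B
t=5: vr[B=1536/263] → run B
t=6: vr[B=2048/263] → run B
t=7: vr[B=2560/263] → run B

completion order = C, B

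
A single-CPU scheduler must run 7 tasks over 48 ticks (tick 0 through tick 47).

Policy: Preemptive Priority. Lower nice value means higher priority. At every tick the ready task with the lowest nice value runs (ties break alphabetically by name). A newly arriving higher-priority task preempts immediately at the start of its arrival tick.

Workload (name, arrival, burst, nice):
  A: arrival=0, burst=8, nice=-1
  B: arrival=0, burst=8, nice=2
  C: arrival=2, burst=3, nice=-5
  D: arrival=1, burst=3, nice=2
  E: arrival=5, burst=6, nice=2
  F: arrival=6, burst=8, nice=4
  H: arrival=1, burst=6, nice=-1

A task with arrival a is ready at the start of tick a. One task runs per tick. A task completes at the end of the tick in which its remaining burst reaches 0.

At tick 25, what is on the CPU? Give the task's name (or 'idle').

running at tick 25 = D

t=0: ready={A,B} → run A
t=1: ready={A,B,D,H} → run A
t=2: ready={A,B,C,D,H} → run C
t=3: ready={A,B,C,D,H} → run C
t=4: ready={A,B,C,D,H} → run C
t=5: ready={A,B,D,E,H} → run A
t=6: ready={A,B,D,E,F,H} → run A
t=7: ready={A,B,D,E,F,H} → run A
t=8: ready={A,B,D,E,F,H} → run A
t=9: ready={A,B,D,E,F,H} → run A
t=10: ready={A,B,D,E,F,H} → run A
t=11: ready={B,D,E,F,H} → run H
t=12: ready={B,D,E,F,H} → run H
t=13: ready={B,D,E,F,H} → run H
t=14: ready={B,D,E,F,H} → run H
t=15: ready={B,D,E,F,H} → run H
t=16: ready={B,D,E,F,H} → run H
t=17: ready={B,D,E,F} → run B
t=18: ready={B,D,E,F} → run B
t=19: ready={B,D,E,F} → run B
t=20: ready={B,D,E,F} → run B
t=21: ready={B,D,E,F} → run B
t=22: ready={B,D,E,F} → run B
t=23: ready={B,D,E,F} → run B
t=24: ready={B,D,E,F} → run B
t=25: ready={D,E,F} → run D
t=26: ready={D,E,F} → run D
t=27: ready={D,E,F} → run D
t=28: ready={E,F} → run E
t=29: ready={E,F} → run E
t=30: ready={E,F} → run E
t=31: ready={E,F} → run E
t=32: ready={E,F} → run E
t=33: ready={E,F} → run E
t=34: ready={F} → run F
t=35: ready={F} → run F
t=36: ready={F} → run F
t=37: ready={F} → run F
t=38: ready={F} → run F
t=39: ready={F} → run F
t=40: ready={F} → run F
t=41: ready={F} → run F
t=42: (idle)
t=43: (idle)
t=44: (idle)
t=45: (idle)
t=46: (idle)
t=47: (idle)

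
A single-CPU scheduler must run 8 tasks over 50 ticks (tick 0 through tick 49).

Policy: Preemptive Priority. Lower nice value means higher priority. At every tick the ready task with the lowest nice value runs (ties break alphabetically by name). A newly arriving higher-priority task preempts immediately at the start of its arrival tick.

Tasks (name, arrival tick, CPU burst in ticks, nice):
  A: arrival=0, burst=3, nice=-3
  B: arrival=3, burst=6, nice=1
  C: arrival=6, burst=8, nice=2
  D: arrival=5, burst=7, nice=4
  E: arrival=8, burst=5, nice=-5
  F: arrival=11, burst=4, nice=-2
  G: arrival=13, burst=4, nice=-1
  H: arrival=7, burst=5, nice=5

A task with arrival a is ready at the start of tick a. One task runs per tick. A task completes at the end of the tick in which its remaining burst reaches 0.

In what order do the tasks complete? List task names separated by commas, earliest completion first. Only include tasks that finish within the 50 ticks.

t=0: ready={A} → run A
t=1: ready={A} → run A
t=2: ready={A} → run A
t=3: ready={B} → run B
t=4: ready={B} → run B
t=5: ready={B,D} → run B
t=6: ready={B,C,D} → run B
t=7: ready={B,C,D,H} → run B
t=8: ready={B,C,D,E,H} → run E
t=9: ready={B,C,D,E,H} → run E
t=10: ready={B,C,D,E,H} → run E
t=11: ready={B,C,D,E,F,H} → run E
t=12: ready={B,C,D,E,F,H} → run E
t=13: ready={B,C,D,F,G,H} → run F
t=14: ready={B,C,D,F,G,H} → run F
t=15: ready={B,C,D,F,G,H} → run F
t=16: ready={B,C,D,F,G,H} → run F
t=17: ready={B,C,D,G,H} → run G
t=18: ready={B,C,D,G,H} → run G
t=19: ready={B,C,D,G,H} → run G
t=20: ready={B,C,D,G,H} → run G
t=21: ready={B,C,D,H} → run B
t=22: ready={C,D,H} → run C
t=23: ready={C,D,H} → run C
t=24: ready={C,D,H} → run C
t=25: ready={C,D,H} → run C
t=26: ready={C,D,H} → run C
t=27: ready={C,D,H} → run C
t=28: ready={C,D,H} → run C
t=29: ready={C,D,H} → run C
t=30: ready={D,H} → run D
t=31: ready={D,H} → run D
t=32: ready={D,H} → run D
t=33: ready={D,H} → run D
t=34: ready={D,H} → run D
t=35: ready={D,H} → run D
t=36: ready={D,H} → run D
t=37: ready={H} → run H
t=38: ready={H} → run H
t=39: ready={H} → run H
t=40: ready={H} → run H
t=41: ready={H} → run H
t=42: (idle)
t=43: (idle)
t=44: (idle)
t=45: (idle)
t=46: (idle)
t=47: (idle)
t=48: (idle)
t=49: (idle)

completion order = A, E, F, G, B, C, D, H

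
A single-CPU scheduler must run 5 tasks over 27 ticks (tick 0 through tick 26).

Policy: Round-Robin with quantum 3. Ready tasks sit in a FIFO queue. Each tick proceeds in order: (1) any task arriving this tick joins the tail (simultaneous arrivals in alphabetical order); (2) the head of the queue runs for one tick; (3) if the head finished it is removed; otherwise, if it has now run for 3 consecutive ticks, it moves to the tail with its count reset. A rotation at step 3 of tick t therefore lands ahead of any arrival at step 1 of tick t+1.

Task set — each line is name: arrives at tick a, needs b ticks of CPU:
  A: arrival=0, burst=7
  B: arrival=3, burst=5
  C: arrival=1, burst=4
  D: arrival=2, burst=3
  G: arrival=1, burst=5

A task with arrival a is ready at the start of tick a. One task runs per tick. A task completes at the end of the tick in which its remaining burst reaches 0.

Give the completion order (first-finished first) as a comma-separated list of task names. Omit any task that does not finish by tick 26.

completion order = D, C, G, A, B

t=0: queue=[A] q_used=0 → run A
t=1: queue=[A,C,G] q_used=1 → run A
t=2: queue=[A,C,G,D] q_used=2 → run A
t=3: queue=[C,G,D,A,B] q_used=0 → run C
t=4: queue=[C,G,D,A,B] q_used=1 → run C
t=5: queue=[C,G,D,A,B] q_used=2 → run C
t=6: queue=[G,D,A,B,C] q_used=0 → run G
t=7: queue=[G,D,A,B,C] q_used=1 → run G
t=8: queue=[G,D,A,B,C] q_used=2 → run G
t=9: queue=[D,A,B,C,G] q_used=0 → run D
t=10: queue=[D,A,B,C,G] q_used=1 → run D
t=11: queue=[D,A,B,C,G] q_used=2 → run D
t=12: queue=[A,B,C,G] q_used=0 → run A
t=13: queue=[A,B,C,G] q_used=1 → run A
t=14: queue=[A,B,C,G] q_used=2 → run A
t=15: queue=[B,C,G,A] q_used=0 → run B
t=16: queue=[B,C,G,A] q_used=1 → run B
t=17: queue=[B,C,G,A] q_used=2 → run B
t=18: queue=[C,G,A,B] q_used=0 → run C
t=19: queue=[G,A,B] q_used=0 → run G
t=20: queue=[G,A,B] q_used=1 → run G
t=21: queue=[A,B] q_used=0 → run A
t=22: queue=[B] q_used=0 → run B
t=23: queue=[B] q_used=1 → run B
t=24: (idle)
t=25: (idle)
t=26: (idle)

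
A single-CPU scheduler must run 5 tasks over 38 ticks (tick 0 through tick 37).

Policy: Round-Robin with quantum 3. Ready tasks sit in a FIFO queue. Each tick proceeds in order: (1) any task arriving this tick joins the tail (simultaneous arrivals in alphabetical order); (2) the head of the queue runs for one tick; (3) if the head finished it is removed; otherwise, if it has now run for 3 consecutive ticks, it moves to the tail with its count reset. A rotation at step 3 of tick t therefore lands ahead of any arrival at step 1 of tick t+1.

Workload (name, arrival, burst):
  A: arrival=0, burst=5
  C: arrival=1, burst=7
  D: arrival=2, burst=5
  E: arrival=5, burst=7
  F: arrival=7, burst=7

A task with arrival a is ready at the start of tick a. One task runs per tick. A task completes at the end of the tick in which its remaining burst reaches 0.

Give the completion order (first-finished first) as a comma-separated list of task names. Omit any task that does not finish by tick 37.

completion order = A, D, C, E, F

t=0: queue=[A] q_used=0 → run A
t=1: queue=[A,C] q_used=1 → run A
t=2: queue=[A,C,D] q_used=2 → run A
t=3: queue=[C,D,A] q_used=0 → run C
t=4: queue=[C,D,A] q_used=1 → run C
t=5: queue=[C,D,A,E] q_used=2 → run C
t=6: queue=[D,A,E,C] q_used=0 → run D
t=7: queue=[D,A,E,C,F] q_used=1 → run D
t=8: queue=[D,A,E,C,F] q_used=2 → run D
t=9: queue=[A,E,C,F,D] q_used=0 → run A
t=10: queue=[A,E,C,F,D] q_used=1 → run A
t=11: queue=[E,C,F,D] q_used=0 → run E
t=12: queue=[E,C,F,D] q_used=1 → run E
t=13: queue=[E,C,F,D] q_used=2 → run E
t=14: queue=[C,F,D,E] q_used=0 → run C
t=15: queue=[C,F,D,E] q_used=1 → run C
t=16: queue=[C,F,D,E] q_used=2 → run C
t=17: queue=[F,D,E,C] q_used=0 → run F
t=18: queue=[F,D,E,C] q_used=1 → run F
t=19: queue=[F,D,E,C] q_used=2 → run F
t=20: queue=[D,E,C,F] q_used=0 → run D
t=21: queue=[D,E,C,F] q_used=1 → run D
t=22: queue=[E,C,F] q_used=0 → run E
t=23: queue=[E,C,F] q_used=1 → run E
t=24: queue=[E,C,F] q_used=2 → run E
t=25: queue=[C,F,E] q_used=0 → run C
t=26: queue=[F,E] q_used=0 → run F
t=27: queue=[F,E] q_used=1 → run F
t=28: queue=[F,E] q_used=2 → run F
t=29: queue=[E,F] q_used=0 → run E
t=30: queue=[F] q_used=0 → run F
t=31: (idle)
t=32: (idle)
t=33: (idle)
t=34: (idle)
t=35: (idle)
t=36: (idle)
t=37: (idle)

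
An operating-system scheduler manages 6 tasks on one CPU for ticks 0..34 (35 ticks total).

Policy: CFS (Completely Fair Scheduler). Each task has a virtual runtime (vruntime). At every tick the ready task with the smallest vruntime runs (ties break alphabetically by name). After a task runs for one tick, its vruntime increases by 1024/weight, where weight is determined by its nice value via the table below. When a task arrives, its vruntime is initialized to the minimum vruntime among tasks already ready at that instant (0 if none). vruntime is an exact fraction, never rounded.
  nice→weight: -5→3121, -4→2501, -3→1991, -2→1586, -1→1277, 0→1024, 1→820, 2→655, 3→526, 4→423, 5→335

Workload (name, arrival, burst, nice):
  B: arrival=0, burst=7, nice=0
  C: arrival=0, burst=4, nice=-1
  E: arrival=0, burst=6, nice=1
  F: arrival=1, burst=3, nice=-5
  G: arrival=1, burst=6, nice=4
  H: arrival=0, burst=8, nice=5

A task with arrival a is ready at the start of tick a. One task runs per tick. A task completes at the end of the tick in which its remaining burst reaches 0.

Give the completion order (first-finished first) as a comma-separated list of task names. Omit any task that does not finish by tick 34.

t=0: vr[B=0 C=0 E=0 H=0] → run B
t=1: vr[B=1 C=0 E=0 F=0 G=0 H=0] → run C
t=2: vr[B=1 C=1024/1277 E=0 F=0 G=0 H=0] → run E
t=3: vr[B=1 C=1024/1277 E=256/205 F=0 G=0 H=0] → run F
t=4: vr[B=1 C=1024/1277 E=256/205 F=1024/3121 G=0 H=0] → run G
t=5: vr[B=1 C=1024/1277 E=256/205 F=1024/3121 G=1024/423 H=0] → run H
t=6: vr[B=1 C=1024/1277 E=256/205 F=1024/3121 G=1024/423 H=1024/335] → run F
t=7: vr[B=1 C=1024/1277 E=256/205 F=2048/3121 G=1024/423 H=1024/335] → run F
t=8: vr[B=1 C=1024/1277 E=256/205 G=1024/423 H=1024/335] → run C
t=9: vr[B=1 C=2048/1277 E=256/205 G=1024/423 H=1024/335] → run B
t=10: vr[B=2 C=2048/1277 E=256/205 G=1024/423 H=1024/335] → run E
t=11: vr[B=2 C=2048/1277 E=512/205 G=1024/423 H=1024/335] → run C
t=12: vr[B=2 C=3072/1277 E=512/205 G=1024/423 H=1024/335] → run B
t=13: vr[B=3 C=3072/1277 E=512/205 G=1024/423 H=1024/335] → run C
t=14: vr[B=3 E=512/205 G=1024/423 H=1024/335] → run G
t=15: vr[B=3 E=512/205 G=2048/423 H=1024/335] → run E
t=16: vr[B=3 E=768/205 G=2048/423 H=1024/335] → run B
t=17: vr[B=4 E=768/205 G=2048/423 H=1024/335] → run H
t=18: vr[B=4 E=768/205 G=2048/423 H=2048/335] → run E
t=19: vr[B=4 E=1024/205 G=2048/423 H=2048/335] → run B
t=20: vr[B=5 E=1024/205 G=2048/423 H=2048/335] → run G
t=21: vr[B=5 E=1024/205 G=1024/141 H=2048/335] → run E
t=22: vr[B=5 E=256/41 G=1024/141 H=2048/335] → run B
t=23: vr[B=6 E=256/41 G=1024/141 H=2048/335] → run B
t=24: vr[E=256/41 G=1024/141 H=2048/335] → run H
t=25: vr[E=256/41 G=1024/141 H=3072/335] → run E
t=26: vr[G=1024/141 H=3072/335] → run G
t=27: vr[G=4096/423 H=3072/335] → run H
t=28: vr[G=4096/423 H=4096/335] → run G
t=29: vr[G=5120/423 H=4096/335] → run G
t=30: vr[H=4096/335] → run H
t=31: vr[H=1024/67] → run H
t=32: vr[H=6144/335] → run H
t=33: vr[H=7168/335] → run H
t=34: (idle)

completion order = F, C, B, E, G, H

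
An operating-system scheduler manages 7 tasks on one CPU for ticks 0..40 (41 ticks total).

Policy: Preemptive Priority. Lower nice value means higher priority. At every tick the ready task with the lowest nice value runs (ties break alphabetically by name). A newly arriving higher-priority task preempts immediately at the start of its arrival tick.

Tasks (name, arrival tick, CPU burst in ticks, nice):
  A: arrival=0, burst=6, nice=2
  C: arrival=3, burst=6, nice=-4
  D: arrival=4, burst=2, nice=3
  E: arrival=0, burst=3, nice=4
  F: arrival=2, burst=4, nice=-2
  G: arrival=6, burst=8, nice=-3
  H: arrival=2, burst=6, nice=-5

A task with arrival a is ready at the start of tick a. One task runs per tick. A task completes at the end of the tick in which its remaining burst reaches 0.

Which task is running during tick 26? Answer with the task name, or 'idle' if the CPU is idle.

running at tick 26 = A

t=0: ready={A,E} → run A
t=1: ready={A,E} → run A
t=2: ready={A,E,F,H} → run H
t=3: ready={A,C,E,F,H} → run H
t=4: ready={A,C,D,E,F,H} → run H
t=5: ready={A,C,D,E,F,H} → run H
t=6: ready={A,C,D,E,F,G,H} → run H
t=7: ready={A,C,D,E,F,G,H} → run H
t=8: ready={A,C,D,E,F,G} → run C
t=9: ready={A,C,D,E,F,G} → run C
t=10: ready={A,C,D,E,F,G} → run C
t=11: ready={A,C,D,E,F,G} → run C
t=12: ready={A,C,D,E,F,G} → run C
t=13: ready={A,C,D,E,F,G} → run C
t=14: ready={A,D,E,F,G} → run G
t=15: ready={A,D,E,F,G} → run G
t=16: ready={A,D,E,F,G} → run G
t=17: ready={A,D,E,F,G} → run G
t=18: ready={A,D,E,F,G} → run G
t=19: ready={A,D,E,F,G} → run G
t=20: ready={A,D,E,F,G} → run G
t=21: ready={A,D,E,F,G} → run G
t=22: ready={A,D,E,F} → run F
t=23: ready={A,D,E,F} → run F
t=24: ready={A,D,E,F} → run F
t=25: ready={A,D,E,F} → run F
t=26: ready={A,D,E} → run A
t=27: ready={A,D,E} → run A
t=28: ready={A,D,E} → run A
t=29: ready={A,D,E} → run A
t=30: ready={D,E} → run D
t=31: ready={D,E} → run D
t=32: ready={E} → run E
t=33: ready={E} → run E
t=34: ready={E} → run E
t=35: (idle)
t=36: (idle)
t=37: (idle)
t=38: (idle)
t=39: (idle)
t=40: (idle)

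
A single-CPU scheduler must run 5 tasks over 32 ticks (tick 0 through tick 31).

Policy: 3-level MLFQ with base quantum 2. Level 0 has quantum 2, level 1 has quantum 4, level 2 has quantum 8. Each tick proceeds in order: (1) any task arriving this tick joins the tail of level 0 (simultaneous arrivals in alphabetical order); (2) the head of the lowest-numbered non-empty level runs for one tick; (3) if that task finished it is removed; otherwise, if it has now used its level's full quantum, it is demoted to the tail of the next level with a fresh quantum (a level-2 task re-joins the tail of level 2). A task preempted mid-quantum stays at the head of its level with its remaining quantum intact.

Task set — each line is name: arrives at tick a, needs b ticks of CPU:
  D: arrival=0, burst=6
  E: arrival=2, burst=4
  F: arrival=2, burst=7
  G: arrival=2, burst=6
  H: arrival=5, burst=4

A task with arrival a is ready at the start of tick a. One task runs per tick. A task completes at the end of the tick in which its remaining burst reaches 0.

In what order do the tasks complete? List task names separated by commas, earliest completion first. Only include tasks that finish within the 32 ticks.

t=0: L0/L1/L2 = D/-/- → run D
t=1: L0/L1/L2 = D/-/- → run D
t=2: L0/L1/L2 = EFG/D/- → run E
t=3: L0/L1/L2 = EFG/D/- → run E
t=4: L0/L1/L2 = FG/DE/- → run F
t=5: L0/L1/L2 = FGH/DE/- → run F
t=6: L0/L1/L2 = GH/DEF/- → run G
t=7: L0/L1/L2 = GH/DEF/- → run G
t=8: L0/L1/L2 = H/DEFG/- → run H
t=9: L0/L1/L2 = H/DEFG/- → run H
t=10: L0/L1/L2 = -/DEFGH/- → run D
t=11: L0/L1/L2 = -/DEFGH/- → run D
t=12: L0/L1/L2 = -/DEFGH/- → run D
t=13: L0/L1/L2 = -/DEFGH/- → run D
t=14: L0/L1/L2 = -/EFGH/- → run E
t=15: L0/L1/L2 = -/EFGH/- → run E
t=16: L0/L1/L2 = -/FGH/- → run F
t=17: L0/L1/L2 = -/FGH/- → run F
t=18: L0/L1/L2 = -/FGH/- → run F
t=19: L0/L1/L2 = -/FGH/- → run F
t=20: L0/L1/L2 = -/GH/F → run G
t=21: L0/L1/L2 = -/GH/F → run G
t=22: L0/L1/L2 = -/GH/F → run G
t=23: L0/L1/L2 = -/GH/F → run G
t=24: L0/L1/L2 = -/H/F → run H
t=25: L0/L1/L2 = -/H/F → run H
t=26: L0/L1/L2 = -/-/F → run F
t=27: (idle)
t=28: (idle)
t=29: (idle)
t=30: (idle)
t=31: (idle)

completion order = D, E, G, H, F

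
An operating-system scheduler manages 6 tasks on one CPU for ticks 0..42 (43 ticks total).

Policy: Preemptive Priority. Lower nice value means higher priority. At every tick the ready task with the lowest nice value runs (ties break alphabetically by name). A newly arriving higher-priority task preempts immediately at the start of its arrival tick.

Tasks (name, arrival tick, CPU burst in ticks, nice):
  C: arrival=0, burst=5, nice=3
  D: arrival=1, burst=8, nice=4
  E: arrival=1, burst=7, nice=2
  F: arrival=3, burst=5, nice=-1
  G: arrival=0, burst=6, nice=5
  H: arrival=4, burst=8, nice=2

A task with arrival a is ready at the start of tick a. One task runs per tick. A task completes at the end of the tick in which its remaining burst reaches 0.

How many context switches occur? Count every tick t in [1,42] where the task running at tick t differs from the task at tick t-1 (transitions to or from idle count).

t=0: ready={C,G} → run C
t=1: ready={C,D,E,G} → run E
t=2: ready={C,D,E,G} → run E
t=3: ready={C,D,E,F,G} → run F
t=4: ready={C,D,E,F,G,H} → run F
t=5: ready={C,D,E,F,G,H} → run F
t=6: ready={C,D,E,F,G,H} → run F
t=7: ready={C,D,E,F,G,H} → run F
t=8: ready={C,D,E,G,H} → run E
t=9: ready={C,D,E,G,H} → run E
t=10: ready={C,D,E,G,H} → run E
t=11: ready={C,D,E,G,H} → run E
t=12: ready={C,D,E,G,H} → run E
t=13: ready={C,D,G,H} → run H
t=14: ready={C,D,G,H} → run H
t=15: ready={C,D,G,H} → run H
t=16: ready={C,D,G,H} → run H
t=17: ready={C,D,G,H} → run H
t=18: ready={C,D,G,H} → run H
t=19: ready={C,D,G,H} → run H
t=20: ready={C,D,G,H} → run H
t=21: ready={C,D,G} → run C
t=22: ready={C,D,G} → run C
t=23: ready={C,D,G} → run C
t=24: ready={C,D,G} → run C
t=25: ready={D,G} → run D
t=26: ready={D,G} → run D
t=27: ready={D,G} → run D
t=28: ready={D,G} → run D
t=29: ready={D,G} → run D
t=30: ready={D,G} → run D
t=31: ready={D,G} → run D
t=32: ready={D,G} → run D
t=33: ready={G} → run G
t=34: ready={G} → run G
t=35: ready={G} → run G
t=36: ready={G} → run G
t=37: ready={G} → run G
t=38: ready={G} → run G
t=39: (idle)
t=40: (idle)
t=41: (idle)
t=42: (idle)

context switches = 8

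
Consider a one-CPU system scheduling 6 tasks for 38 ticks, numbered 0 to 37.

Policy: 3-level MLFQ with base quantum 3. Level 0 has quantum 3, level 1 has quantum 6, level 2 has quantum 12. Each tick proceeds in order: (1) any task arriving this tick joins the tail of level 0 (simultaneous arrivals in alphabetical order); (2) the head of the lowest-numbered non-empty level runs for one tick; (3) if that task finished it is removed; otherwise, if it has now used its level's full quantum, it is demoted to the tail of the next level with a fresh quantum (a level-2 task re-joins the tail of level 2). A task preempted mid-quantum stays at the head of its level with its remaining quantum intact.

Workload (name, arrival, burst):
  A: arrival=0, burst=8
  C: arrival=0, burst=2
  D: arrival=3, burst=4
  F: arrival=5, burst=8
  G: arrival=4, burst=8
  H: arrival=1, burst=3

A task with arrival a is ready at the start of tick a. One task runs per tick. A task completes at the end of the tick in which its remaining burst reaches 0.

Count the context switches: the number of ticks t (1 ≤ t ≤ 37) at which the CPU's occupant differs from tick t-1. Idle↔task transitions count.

t=0: L0/L1/L2 = AC/-/- → run A
t=1: L0/L1/L2 = ACH/-/- → run A
t=2: L0/L1/L2 = ACH/-/- → run A
t=3: L0/L1/L2 = CHD/A/- → run C
t=4: L0/L1/L2 = CHDG/A/- → run C
t=5: L0/L1/L2 = HDGF/A/- → run H
t=6: L0/L1/L2 = HDGF/A/- → run H
t=7: L0/L1/L2 = HDGF/A/- → run H
t=8: L0/L1/L2 = DGF/A/- → run D
t=9: L0/L1/L2 = DGF/A/- → run D
t=10: L0/L1/L2 = DGF/A/- → run D
t=11: L0/L1/L2 = GF/AD/- → run G
t=12: L0/L1/L2 = GF/AD/- → run G
t=13: L0/L1/L2 = GF/AD/- → run G
t=14: L0/L1/L2 = F/ADG/- → run F
t=15: L0/L1/L2 = F/ADG/- → run F
t=16: L0/L1/L2 = F/ADG/- → run F
t=17: L0/L1/L2 = -/ADGF/- → run A
t=18: L0/L1/L2 = -/ADGF/- → run A
t=19: L0/L1/L2 = -/ADGF/- → run A
t=20: L0/L1/L2 = -/ADGF/- → run A
t=21: L0/L1/L2 = -/ADGF/- → run A
t=22: L0/L1/L2 = -/DGF/- → run D
t=23: L0/L1/L2 = -/GF/- → run G
t=24: L0/L1/L2 = -/GF/- → run G
t=25: L0/L1/L2 = -/GF/- → run G
t=26: L0/L1/L2 = -/GF/- → run G
t=27: L0/L1/L2 = -/GF/- → run G
t=28: L0/L1/L2 = -/F/- → run F
t=29: L0/L1/L2 = -/F/- → run F
t=30: L0/L1/L2 = -/F/- → run F
t=31: L0/L1/L2 = -/F/- → run F
t=32: L0/L1/L2 = -/F/- → run F
t=33: (idle)
t=34: (idle)
t=35: (idle)
t=36: (idle)
t=37: (idle)

context switches = 10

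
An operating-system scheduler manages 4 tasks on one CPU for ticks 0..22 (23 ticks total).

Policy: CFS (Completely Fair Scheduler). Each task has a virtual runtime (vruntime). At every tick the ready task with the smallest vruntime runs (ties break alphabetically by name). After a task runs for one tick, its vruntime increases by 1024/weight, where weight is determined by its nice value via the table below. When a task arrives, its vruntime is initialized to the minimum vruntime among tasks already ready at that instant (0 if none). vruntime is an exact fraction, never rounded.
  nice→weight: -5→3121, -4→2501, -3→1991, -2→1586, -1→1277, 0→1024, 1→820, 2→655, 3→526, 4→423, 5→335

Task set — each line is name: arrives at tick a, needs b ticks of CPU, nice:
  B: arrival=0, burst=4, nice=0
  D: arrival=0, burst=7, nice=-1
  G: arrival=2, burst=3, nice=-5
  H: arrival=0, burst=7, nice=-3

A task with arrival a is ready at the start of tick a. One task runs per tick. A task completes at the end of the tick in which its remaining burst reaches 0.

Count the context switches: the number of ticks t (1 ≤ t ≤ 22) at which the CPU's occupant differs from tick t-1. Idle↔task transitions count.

t=0: vr[B=0 D=0 H=0] → run B
t=1: vr[B=1 D=0 H=0] → run D
t=2: vr[B=1 D=1024/1277 G=0 H=0] → run G
t=3: vr[B=1 D=1024/1277 G=1024/3121 H=0] → run H
t=4: vr[B=1 D=1024/1277 G=1024/3121 H=1024/1991] → run G
t=5: vr[B=1 D=1024/1277 G=2048/3121 H=1024/1991] → run H
t=6: vr[B=1 D=1024/1277 G=2048/3121 H=2048/1991] → run G
t=7: vr[B=1 D=1024/1277 H=2048/1991] → run D
t=8: vr[B=1 D=2048/1277 H=2048/1991] → run B
t=9: vr[B=2 D=2048/1277 H=2048/1991] → run H
t=10: vr[B=2 D=2048/1277 H=3072/1991] → run H
t=11: vr[B=2 D=2048/1277 H=4096/1991] → run D
t=12: vr[B=2 D=3072/1277 H=4096/1991] → run B
t=13: vr[B=3 D=3072/1277 H=4096/1991] → run H
t=14: vr[B=3 D=3072/1277 H=5120/1991] → run D
t=15: vr[B=3 D=4096/1277 H=5120/1991] → run H
t=16: vr[B=3 D=4096/1277 H=6144/1991] → run B
t=17: vr[D=4096/1277 H=6144/1991] → run H
t=18: vr[D=4096/1277] → run D
t=19: vr[D=5120/1277] → run D
t=20: vr[D=6144/1277] → run D
t=21: (idle)
t=22: (idle)

context switches = 18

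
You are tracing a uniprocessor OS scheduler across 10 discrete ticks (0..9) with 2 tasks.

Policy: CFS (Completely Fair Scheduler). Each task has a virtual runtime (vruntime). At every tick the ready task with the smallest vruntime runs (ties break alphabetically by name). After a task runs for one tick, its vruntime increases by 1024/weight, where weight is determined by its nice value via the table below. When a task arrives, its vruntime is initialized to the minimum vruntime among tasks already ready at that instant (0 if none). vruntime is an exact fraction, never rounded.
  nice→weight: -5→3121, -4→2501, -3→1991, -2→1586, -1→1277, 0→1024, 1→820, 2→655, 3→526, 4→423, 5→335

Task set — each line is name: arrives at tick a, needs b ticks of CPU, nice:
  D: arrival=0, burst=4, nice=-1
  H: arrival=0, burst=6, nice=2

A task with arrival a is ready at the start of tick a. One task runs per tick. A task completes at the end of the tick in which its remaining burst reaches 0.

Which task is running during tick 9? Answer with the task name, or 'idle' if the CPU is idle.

t=0: vr[D=0 H=0] → run D
t=1: vr[D=1024/1277 H=0] → run H
t=2: vr[D=1024/1277 H=1024/655] → run D
t=3: vr[D=2048/1277 H=1024/655] → run H
t=4: vr[D=2048/1277 H=2048/655] → run D
t=5: vr[D=3072/1277 H=2048/655] → run D
t=6: vr[H=2048/655] → run H
t=7: vr[H=3072/655] → run H
t=8: vr[H=4096/655] → run H
t=9: vr[H=1024/131] → run H

running at tick 9 = H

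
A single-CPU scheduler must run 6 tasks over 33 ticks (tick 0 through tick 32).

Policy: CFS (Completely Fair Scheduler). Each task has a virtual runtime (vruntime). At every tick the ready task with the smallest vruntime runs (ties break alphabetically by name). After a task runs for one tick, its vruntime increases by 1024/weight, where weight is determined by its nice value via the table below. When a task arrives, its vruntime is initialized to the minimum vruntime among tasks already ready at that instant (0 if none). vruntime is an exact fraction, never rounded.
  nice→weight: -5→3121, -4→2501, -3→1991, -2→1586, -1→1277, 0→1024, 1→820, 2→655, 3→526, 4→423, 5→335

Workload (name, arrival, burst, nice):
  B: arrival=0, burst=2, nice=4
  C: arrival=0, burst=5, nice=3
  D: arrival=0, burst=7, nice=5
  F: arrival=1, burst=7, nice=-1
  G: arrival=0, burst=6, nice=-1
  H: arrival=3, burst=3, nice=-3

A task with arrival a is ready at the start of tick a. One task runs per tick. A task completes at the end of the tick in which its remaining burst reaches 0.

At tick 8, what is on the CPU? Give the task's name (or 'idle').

t=0: vr[B=0 C=0 D=0 G=0] → run B
t=1: vr[B=1024/423 C=0 D=0 F=0 G=0] → run C
t=2: vr[B=1024/423 C=512/263 D=0 F=0 G=0] → run D
t=3: vr[B=1024/423 C=512/263 D=1024/335 F=0 G=0 H=0] → run F
t=4: vr[B=1024/423 C=512/263 D=1024/335 F=1024/1277 G=0 H=0] → run G
t=5: vr[B=1024/423 C=512/263 D=1024/335 F=1024/1277 G=1024/1277 H=0] → run H
t=6: vr[B=1024/423 C=512/263 D=1024/335 F=1024/1277 G=1024/1277 H=1024/1991] → run H
t=7: vr[B=1024/423 C=512/263 D=1024/335 F=1024/1277 G=1024/1277 H=2048/1991] → run F
t=8: vr[B=1024/423 C=512/263 D=1024/335 F=2048/1277 G=1024/1277 H=2048/1991] → run G
t=9: vr[B=1024/423 C=512/263 D=1024/335 F=2048/1277 G=2048/1277 H=2048/1991] → run H
t=10: vr[B=1024/423 C=512/263 D=1024/335 F=2048/1277 G=2048/1277] → run F
t=11: vr[B=1024/423 C=512/263 D=1024/335 F=3072/1277 G=2048/1277] → run G
t=12: vr[B=1024/423 C=512/263 D=1024/335 F=3072/1277 G=3072/1277] → run C
t=13: vr[B=1024/423 C=1024/263 D=1024/335 F=3072/1277 G=3072/1277] → run F
t=14: vr[B=1024/423 C=1024/263 D=1024/335 F=4096/1277 G=3072/1277] → run G
t=15: vr[B=1024/423 C=1024/263 D=1024/335 F=4096/1277 G=4096/1277] → run B
t=16: vr[C=1024/263 D=1024/335 F=4096/1277 G=4096/1277] → run D
t=17: vr[C=1024/263 D=2048/335 F=4096/1277 G=4096/1277] → run F
t=18: vr[C=1024/263 D=2048/335 F=5120/1277 G=4096/1277] → run G
t=19: vr[C=1024/263 D=2048/335 F=5120/1277 G=5120/1277] → run C
t=20: vr[C=1536/263 D=2048/335 F=5120/1277 G=5120/1277] → run F
t=21: vr[C=1536/263 D=2048/335 F=6144/1277 G=5120/1277] → run G
t=22: vr[C=1536/263 D=2048/335 F=6144/1277] → run F
t=23: vr[C=1536/263 D=2048/335] → run C
t=24: vr[C=2048/263 D=2048/335] → run D
t=25: vr[C=2048/263 D=3072/335] → run C
t=26: vr[D=3072/335] → run D
t=27: vr[D=4096/335] → run D
t=28: vr[D=1024/67] → run D
t=29: vr[D=6144/335] → run D
t=30: (idle)
t=31: (idle)
t=32: (idle)

running at tick 8 = G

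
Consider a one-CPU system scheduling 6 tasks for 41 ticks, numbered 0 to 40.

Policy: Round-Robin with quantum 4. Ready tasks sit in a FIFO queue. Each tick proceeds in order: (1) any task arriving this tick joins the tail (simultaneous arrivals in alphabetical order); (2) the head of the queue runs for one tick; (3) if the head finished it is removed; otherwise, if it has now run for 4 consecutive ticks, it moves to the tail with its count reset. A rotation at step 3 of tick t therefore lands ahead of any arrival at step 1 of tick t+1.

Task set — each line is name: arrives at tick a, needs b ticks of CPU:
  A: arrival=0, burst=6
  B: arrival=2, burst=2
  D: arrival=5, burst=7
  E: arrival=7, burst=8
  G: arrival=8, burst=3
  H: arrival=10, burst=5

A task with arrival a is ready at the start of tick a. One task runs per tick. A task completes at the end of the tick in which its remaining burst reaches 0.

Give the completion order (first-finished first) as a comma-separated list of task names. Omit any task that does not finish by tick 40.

t=0: queue=[A] q_used=0 → run A
t=1: queue=[A] q_used=1 → run A
t=2: queue=[A,B] q_used=2 → run A
t=3: queue=[A,B] q_used=3 → run A
t=4: queue=[B,A] q_used=0 → run B
t=5: queue=[B,A,D] q_used=1 → run B
t=6: queue=[A,D] q_used=0 → run A
t=7: queue=[A,D,E] q_used=1 → run A
t=8: queue=[D,E,G] q_used=0 → run D
t=9: queue=[D,E,G] q_used=1 → run D
t=10: queue=[D,E,G,H] q_used=2 → run D
t=11: queue=[D,E,G,H] q_used=3 → run D
t=12: queue=[E,G,H,D] q_used=0 → run E
t=13: queue=[E,G,H,D] q_used=1 → run E
t=14: queue=[E,G,H,D] q_used=2 → run E
t=15: queue=[E,G,H,D] q_used=3 → run E
t=16: queue=[G,H,D,E] q_used=0 → run G
t=17: queue=[G,H,D,E] q_used=1 → run G
t=18: queue=[G,H,D,E] q_used=2 → run G
t=19: queue=[H,D,E] q_used=0 → run H
t=20: queue=[H,D,E] q_used=1 → run H
t=21: queue=[H,D,E] q_used=2 → run H
t=22: queue=[H,D,E] q_used=3 → run H
t=23: queue=[D,E,H] q_used=0 → run D
t=24: queue=[D,E,H] q_used=1 → run D
t=25: queue=[D,E,H] q_used=2 → run D
t=26: queue=[E,H] q_used=0 → run E
t=27: queue=[E,H] q_used=1 → run E
t=28: queue=[E,H] q_used=2 → run E
t=29: queue=[E,H] q_used=3 → run E
t=30: queue=[H] q_used=0 → run H
t=31: (idle)
t=32: (idle)
t=33: (idle)
t=34: (idle)
t=35: (idle)
t=36: (idle)
t=37: (idle)
t=38: (idle)
t=39: (idle)
t=40: (idle)

completion order = B, A, G, D, E, H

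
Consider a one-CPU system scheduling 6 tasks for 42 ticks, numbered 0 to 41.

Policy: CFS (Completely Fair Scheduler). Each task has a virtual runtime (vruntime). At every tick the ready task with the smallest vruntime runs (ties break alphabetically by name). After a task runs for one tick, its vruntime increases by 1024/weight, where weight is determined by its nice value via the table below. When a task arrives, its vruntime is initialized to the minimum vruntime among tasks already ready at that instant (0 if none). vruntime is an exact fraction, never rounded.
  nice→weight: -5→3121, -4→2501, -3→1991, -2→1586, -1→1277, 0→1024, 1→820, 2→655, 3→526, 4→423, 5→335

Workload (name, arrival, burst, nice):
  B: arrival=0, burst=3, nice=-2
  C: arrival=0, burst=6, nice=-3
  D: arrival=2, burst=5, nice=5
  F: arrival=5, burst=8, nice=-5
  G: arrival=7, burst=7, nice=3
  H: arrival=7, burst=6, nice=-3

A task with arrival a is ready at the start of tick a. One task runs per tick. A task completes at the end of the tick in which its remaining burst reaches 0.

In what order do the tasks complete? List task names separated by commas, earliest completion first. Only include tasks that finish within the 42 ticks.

t=0: vr[B=0 C=0] → run B
t=1: vr[B=512/793 C=0] → run C
t=2: vr[B=512/793 C=1024/1991 D=1024/1991] → run C
t=3: vr[B=512/793 C=2048/1991 D=1024/1991] → run D
t=4: vr[B=512/793 C=2048/1991 D=2381824/666985] → run B
t=5: vr[B=1024/793 C=2048/1991 D=2381824/666985 F=2048/1991] → run C
t=6: vr[B=1024/793 C=3072/1991 D=2381824/666985 F=2048/1991] → run F
t=7: vr[B=1024/793 C=3072/1991 D=2381824/666985 F=8430592/6213911 G=1024/793 H=1024/793] → run B
t=8: vr[C=3072/1991 D=2381824/666985 F=8430592/6213911 G=1024/793 H=1024/793] → run G
t=9: vr[C=3072/1991 D=2381824/666985 F=8430592/6213911 G=675328/208559 H=1024/793] → run H
t=10: vr[C=3072/1991 D=2381824/666985 F=8430592/6213911 G=675328/208559 H=2850816/1578863] → run F
t=11: vr[C=3072/1991 D=2381824/666985 F=10469376/6213911 G=675328/208559 H=2850816/1578863] → run C
t=12: vr[C=4096/1991 D=2381824/666985 F=10469376/6213911 G=675328/208559 H=2850816/1578863] → run F
t=13: vr[C=4096/1991 D=2381824/666985 F=12508160/6213911 G=675328/208559 H=2850816/1578863] → run H
t=14: vr[C=4096/1991 D=2381824/666985 F=12508160/6213911 G=675328/208559 H=3662848/1578863] → run F
t=15: vr[C=4096/1991 D=2381824/666985 F=14546944/6213911 G=675328/208559 H=3662848/1578863] → run C
t=16: vr[C=5120/1991 D=2381824/666985 F=14546944/6213911 G=675328/208559 H=3662848/1578863] → run H
t=17: vr[C=5120/1991 D=2381824/666985 F=14546944/6213911 G=675328/208559 H=4474880/1578863] → run F
t=18: vr[C=5120/1991 D=2381824/666985 F=16585728/6213911 G=675328/208559 H=4474880/1578863] → run C
t=19: vr[D=2381824/666985 F=16585728/6213911 G=675328/208559 H=4474880/1578863] → run F
t=20: vr[D=2381824/666985 F=18624512/6213911 G=675328/208559 H=4474880/1578863] → run H
t=21: vr[D=2381824/666985 F=18624512/6213911 G=675328/208559 H=5286912/1578863] → run F
t=22: vr[D=2381824/666985 F=20663296/6213911 G=675328/208559 H=5286912/1578863] → run G
t=23: vr[D=2381824/666985 F=20663296/6213911 G=1081344/208559 H=5286912/1578863] → run F
t=24: vr[D=2381824/666985 G=1081344/208559 H=5286912/1578863] → run H
t=25: vr[D=2381824/666985 G=1081344/208559 H=6098944/1578863] → run D
t=26: vr[D=4420608/666985 G=1081344/208559 H=6098944/1578863] → run H
t=27: vr[D=4420608/666985 G=1081344/208559] → run G
t=28: vr[D=4420608/666985 G=1487360/208559] → run D
t=29: vr[D=6459392/666985 G=1487360/208559] → run G
t=30: vr[D=6459392/666985 G=1893376/208559] → run G
t=31: vr[D=6459392/666985 G=2299392/208559] → run D
t=32: vr[D=8498176/666985 G=2299392/208559] → run G
t=33: vr[D=8498176/666985 G=2705408/208559] → run D
t=34: vr[G=2705408/208559] → run G
t=35: (idle)
t=36: (idle)
t=37: (idle)
t=38: (idle)
t=39: (idle)
t=40: (idle)
t=41: (idle)

completion order = B, C, F, H, D, G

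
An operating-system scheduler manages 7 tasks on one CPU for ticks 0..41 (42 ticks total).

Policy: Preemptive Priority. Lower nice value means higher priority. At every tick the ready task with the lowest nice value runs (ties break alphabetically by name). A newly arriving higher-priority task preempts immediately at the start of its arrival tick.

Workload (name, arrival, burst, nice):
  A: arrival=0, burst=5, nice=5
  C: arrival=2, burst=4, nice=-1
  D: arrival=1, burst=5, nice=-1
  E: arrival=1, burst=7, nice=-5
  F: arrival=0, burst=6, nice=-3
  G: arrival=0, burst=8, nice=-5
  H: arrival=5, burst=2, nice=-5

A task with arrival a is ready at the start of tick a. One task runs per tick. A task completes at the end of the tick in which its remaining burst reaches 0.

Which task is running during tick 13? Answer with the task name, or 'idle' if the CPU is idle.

running at tick 13 = G

t=0: ready={A,F,G} → run G
t=1: ready={A,D,E,F,G} → run E
t=2: ready={A,C,D,E,F,G} → run E
t=3: ready={A,C,D,E,F,G} → run E
t=4: ready={A,C,D,E,F,G} → run E
t=5: ready={A,C,D,E,F,G,H} → run E
t=6: ready={A,C,D,E,F,G,H} → run E
t=7: ready={A,C,D,E,F,G,H} → run E
t=8: ready={A,C,D,F,G,H} → run G
t=9: ready={A,C,D,F,G,H} → run G
t=10: ready={A,C,D,F,G,H} → run G
t=11: ready={A,C,D,F,G,H} → run G
t=12: ready={A,C,D,F,G,H} → run G
t=13: ready={A,C,D,F,G,H} → run G
t=14: ready={A,C,D,F,G,H} → run G
t=15: ready={A,C,D,F,H} → run H
t=16: ready={A,C,D,F,H} → run H
t=17: ready={A,C,D,F} → run F
t=18: ready={A,C,D,F} → run F
t=19: ready={A,C,D,F} → run F
t=20: ready={A,C,D,F} → run F
t=21: ready={A,C,D,F} → run F
t=22: ready={A,C,D,F} → run F
t=23: ready={A,C,D} → run C
t=24: ready={A,C,D} → run C
t=25: ready={A,C,D} → run C
t=26: ready={A,C,D} → run C
t=27: ready={A,D} → run D
t=28: ready={A,D} → run D
t=29: ready={A,D} → run D
t=30: ready={A,D} → run D
t=31: ready={A,D} → run D
t=32: ready={A} → run A
t=33: ready={A} → run A
t=34: ready={A} → run A
t=35: ready={A} → run A
t=36: ready={A} → run A
t=37: (idle)
t=38: (idle)
t=39: (idle)
t=40: (idle)
t=41: (idle)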